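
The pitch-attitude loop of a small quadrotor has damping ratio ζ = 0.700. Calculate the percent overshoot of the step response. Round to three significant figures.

For an underdamped second-order system, %OS = 100·exp(−πζ/√(1−ζ²)).
πζ/√(1−ζ²) = π·0.700/√(1−0.490) = 3.079, so %OS = 100·e^(−3.079) = 4.60%.

%OS ≈ 4.60%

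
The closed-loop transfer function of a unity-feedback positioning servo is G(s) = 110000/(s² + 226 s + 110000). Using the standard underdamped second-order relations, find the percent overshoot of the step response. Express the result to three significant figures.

ω_n = √110000 = 332 rad/s; ζ = 226/(2·332) = 0.341.
Overshoot: exp(−π·0.341/√(1−0.341²)) = 0.320, i.e. 32.0%.

%OS ≈ 32.0%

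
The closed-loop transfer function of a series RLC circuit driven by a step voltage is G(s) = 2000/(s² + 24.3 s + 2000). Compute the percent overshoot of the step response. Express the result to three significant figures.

%OS ≈ 41.2%

ω_n = √2000 = 44.7 rad/s; ζ = 24.3/(2·44.7) = 0.272.
Overshoot: exp(−π·0.272/√(1−0.272²)) = 0.412, i.e. 41.2%.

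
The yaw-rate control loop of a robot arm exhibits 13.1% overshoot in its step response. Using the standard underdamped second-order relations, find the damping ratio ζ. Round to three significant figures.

ζ ≈ 0.543

From %OS = 100·exp(−πζ/√(1−ζ²)), invert to get ζ = −ln(OS)/√(π² + ln²(OS)) with OS = 0.131.
−ln 0.131 = 2.033, so ζ = 2.033/√(π² + 4.131) = 0.543.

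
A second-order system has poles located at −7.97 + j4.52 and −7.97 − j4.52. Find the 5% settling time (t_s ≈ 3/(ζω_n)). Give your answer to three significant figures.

For poles at −σ ± jω_d, ζω_n = σ = 7.97, so t_s ≈ 3/σ = 0.376 s.

t_s ≈ 0.376 s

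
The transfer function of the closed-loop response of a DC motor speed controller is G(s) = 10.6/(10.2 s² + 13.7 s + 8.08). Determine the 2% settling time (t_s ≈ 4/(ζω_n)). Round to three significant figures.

Dividing through by 10.2: denominator becomes s² + 1.343 s + 0.7922.
So ω_n = √0.7922 = 0.890 rad/s and ζ = 1.343/(2·0.890) = 0.755.
t_s ≈ 4/(ζω_n) = 5.96 s.

t_s ≈ 5.96 s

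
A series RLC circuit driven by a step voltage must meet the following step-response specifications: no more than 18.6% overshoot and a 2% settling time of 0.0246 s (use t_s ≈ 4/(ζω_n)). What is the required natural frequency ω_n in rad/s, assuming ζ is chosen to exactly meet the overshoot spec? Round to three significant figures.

ζ = −ln(OS)/√(π² + (ln OS)²). With OS = 0.186, ln OS = −1.682 and ζ = 1.682/3.564 = 0.472.
Then ω_n = 4/(ζ t_s) = 4/(0.472 × 0.0246) = 344 rad/s.

ω_n ≈ 344 rad/s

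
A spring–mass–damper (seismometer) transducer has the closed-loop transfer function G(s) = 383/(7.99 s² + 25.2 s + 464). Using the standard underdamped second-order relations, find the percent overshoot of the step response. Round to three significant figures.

%OS ≈ 51.5%

Dividing through by 7.99: denominator becomes s² + 3.154 s + 58.07.
So ω_n = √58.07 = 7.62 rad/s and ζ = 3.154/(2·7.62) = 0.207.
Overshoot: exp(−π·0.207/√(1−0.207²)) = 0.515, i.e. 51.5%.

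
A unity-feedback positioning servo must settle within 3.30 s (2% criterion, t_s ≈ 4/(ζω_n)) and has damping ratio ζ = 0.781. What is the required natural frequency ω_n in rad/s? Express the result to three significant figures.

Rearranging t_s ≈ 4/(ζω_n) gives ω_n = 4/(ζ·t_s) = 4/(0.781 × 3.30) = 1.55 rad/s.

ω_n ≈ 1.55 rad/s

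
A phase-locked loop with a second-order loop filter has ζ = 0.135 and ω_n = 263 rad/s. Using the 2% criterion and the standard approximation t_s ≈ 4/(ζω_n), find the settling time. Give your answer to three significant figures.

t_s ≈ 4/(ζω_n) = 4/(0.135 × 263) = 0.113 s.

t_s ≈ 0.113 s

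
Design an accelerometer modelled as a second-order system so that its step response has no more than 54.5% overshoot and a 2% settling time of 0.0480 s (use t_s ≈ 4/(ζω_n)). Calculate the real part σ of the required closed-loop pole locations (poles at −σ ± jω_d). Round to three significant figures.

The settling-time spec alone fixes σ = ζω_n = 4/t_s = 4/0.0480 = 83.3.
(Overshoot then fixes ζ = 0.190 and hence ω_d = σ·√(1−ζ²)/ζ = 431 rad/s.)

σ ≈ 83.3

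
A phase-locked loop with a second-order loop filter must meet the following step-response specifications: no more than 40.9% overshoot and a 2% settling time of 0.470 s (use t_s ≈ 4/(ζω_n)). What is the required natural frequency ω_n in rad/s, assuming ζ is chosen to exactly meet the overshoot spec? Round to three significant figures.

From %OS = 100·exp(−πζ/√(1−ζ²)), invert to get ζ = −ln(OS)/√(π² + ln²(OS)) with OS = 0.409.
−ln 0.409 = 0.8940, so ζ = 0.8940/√(π² + 0.7993) = 0.274.
Then ω_n = 4/(ζ t_s) = 4/(0.274 × 0.470) = 31.1 rad/s.

ω_n ≈ 31.1 rad/s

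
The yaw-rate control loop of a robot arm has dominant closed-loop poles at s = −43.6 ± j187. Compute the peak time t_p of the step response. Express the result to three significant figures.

t_p = π/ω_d with ω_d = 187 (the imaginary part), so t_p = 0.0168 s.

t_p ≈ 0.0168 s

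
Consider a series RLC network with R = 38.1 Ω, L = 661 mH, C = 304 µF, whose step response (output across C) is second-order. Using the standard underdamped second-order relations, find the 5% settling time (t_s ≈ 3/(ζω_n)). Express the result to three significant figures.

t_s ≈ 0.104 s

For a series RLC circuit (capacitor voltage as output), ω_n = 1/√(LC) = 1/√(661 mH · 304 µF) = 70.5 rad/s.
ζ = (R/2)·√(C/L) = (38.1/2)·√(304 µF/661 mH) = 0.409.
t_s ≈ 3/(ζω_n) = 0.104 s.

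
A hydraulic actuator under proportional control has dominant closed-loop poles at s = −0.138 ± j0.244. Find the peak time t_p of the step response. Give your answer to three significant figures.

t_p ≈ 12.9 s

t_p = π/ω_d with ω_d = 0.244 (the imaginary part), so t_p = 12.9 s.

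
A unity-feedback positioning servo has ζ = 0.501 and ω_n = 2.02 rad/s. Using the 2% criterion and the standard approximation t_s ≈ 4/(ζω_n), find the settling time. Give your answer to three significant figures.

t_s ≈ 3.95 s

t_s ≈ 4/(ζω_n) = 4/(0.501 × 2.02) = 3.95 s.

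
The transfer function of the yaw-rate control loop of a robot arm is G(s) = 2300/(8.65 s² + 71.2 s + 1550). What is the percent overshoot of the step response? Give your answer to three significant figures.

Dividing through by 8.65: denominator becomes s² + 8.231 s + 179.2.
So ω_n = √179.2 = 13.4 rad/s and ζ = 8.231/(2·13.4) = 0.307.
%OS = 100 e^{−πζ/√(1−ζ²)} with ζ = 0.307 gives 36.2%.

%OS ≈ 36.2%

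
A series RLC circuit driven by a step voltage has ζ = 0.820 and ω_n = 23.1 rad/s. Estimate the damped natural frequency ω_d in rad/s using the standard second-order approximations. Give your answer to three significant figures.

ω_d = ω_n√(1−ζ²) = 23.1·√0.328 = 13.2 rad/s.

ω_d ≈ 13.2 rad/s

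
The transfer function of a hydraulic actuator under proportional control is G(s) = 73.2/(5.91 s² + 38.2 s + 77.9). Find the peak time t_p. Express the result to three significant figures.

t_p ≈ 1.90 s

Dividing through by 5.91: denominator becomes s² + 6.464 s + 13.18.
So ω_n = √13.18 = 3.63 rad/s and ζ = 6.464/(2·3.63) = 0.890.
ω_d = ω_n√(1−ζ²) = 1.65 rad/s. t_p = π/ω_d = 1.90 s.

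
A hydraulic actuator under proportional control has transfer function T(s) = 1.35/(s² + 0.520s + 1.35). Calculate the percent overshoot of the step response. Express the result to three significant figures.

%OS ≈ 48.6%

ω_n = √1.35 = 1.16 rad/s; ζ = 0.520/(2·1.16) = 0.224.
%OS = 100·exp(−πζ/√(1−ζ²)) = 48.6%.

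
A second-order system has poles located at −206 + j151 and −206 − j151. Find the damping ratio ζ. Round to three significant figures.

ζ ≈ 0.807

With σ = 206, ω_d = 151: ω_n = √(σ²+ω_d²) = 255 rad/s, ζ = σ/ω_n = 0.807.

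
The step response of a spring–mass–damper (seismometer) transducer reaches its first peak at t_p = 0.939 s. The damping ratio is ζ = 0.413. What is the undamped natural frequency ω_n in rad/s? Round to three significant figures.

Peak time t_p = π/ω_d, so ω_d = π/t_p = π/0.939 = 3.35 rad/s.
ω_n = ω_d/√(1−ζ²) = 3.35/√0.829 = 3.67 rad/s.

ω_n ≈ 3.67 rad/s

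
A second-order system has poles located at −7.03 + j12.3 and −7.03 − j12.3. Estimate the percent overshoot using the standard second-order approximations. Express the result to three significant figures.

%OS ≈ 16.6%

|pole| = ω_n = √(7.03² + 12.3²) = 14.2 rad/s; ζ = cos θ = σ/ω_n = 0.496.
Overshoot: exp(−π·0.496/√(1−0.496²)) = 0.166, i.e. 16.6%.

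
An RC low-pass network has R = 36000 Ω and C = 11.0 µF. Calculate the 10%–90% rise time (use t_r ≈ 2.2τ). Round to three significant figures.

τ = RC = 36000 × 11.0 µF = 0.396 s.
t_r ≈ 2.2τ = 0.871 s.

t_r ≈ 0.871 s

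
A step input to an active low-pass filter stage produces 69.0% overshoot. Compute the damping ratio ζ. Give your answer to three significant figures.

Inverting the overshoot relation: ζ = |ln 0.690|/√(π² + ln²0.690) = 0.117.

ζ ≈ 0.117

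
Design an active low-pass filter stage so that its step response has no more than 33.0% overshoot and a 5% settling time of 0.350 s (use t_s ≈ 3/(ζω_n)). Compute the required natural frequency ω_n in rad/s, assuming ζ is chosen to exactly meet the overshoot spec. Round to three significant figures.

Inverting the overshoot relation: ζ = |ln 0.330|/√(π² + ln²0.330) = 0.333.
From t_s ≈ 3/(ζω_n): ω_n = 3/(ζ·t_s) = 3/(0.333·0.350) = 25.8 rad/s.

ω_n ≈ 25.8 rad/s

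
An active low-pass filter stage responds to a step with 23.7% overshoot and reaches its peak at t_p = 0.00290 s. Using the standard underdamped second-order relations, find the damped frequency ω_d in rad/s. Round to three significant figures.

ω_d ≈ 1080 rad/s

t_p = π/ω_d, so ω_d = π/0.00290 = 1080 rad/s.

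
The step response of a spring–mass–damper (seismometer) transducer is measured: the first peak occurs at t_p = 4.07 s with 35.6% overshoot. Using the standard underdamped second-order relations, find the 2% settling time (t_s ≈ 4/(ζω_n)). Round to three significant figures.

The overshoot fixes ζ = −ln(OS)/√(π²+ln²(OS)) = 0.312.
t_p = π/ω_d ⇒ ω_d = 0.772 rad/s; then ω_n = ω_d/√(1−ζ²) = 0.813 rad/s.
t_s ≈ 4/(ζω_n) = 4/(0.312·0.813) = 15.8 s.

t_s ≈ 15.8 s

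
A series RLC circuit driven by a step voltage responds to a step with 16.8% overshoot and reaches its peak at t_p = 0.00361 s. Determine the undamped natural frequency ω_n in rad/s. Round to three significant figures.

ζ from %OS: ζ = |ln 0.168|/√(π²+ln²0.168) = 0.494.
From t_p = π/ω_d, ω_d = π/0.00361 = 870 rad/s, so ω_n = ω_d/√(1−ζ²) = 1000 rad/s.

ω_n ≈ 1000 rad/s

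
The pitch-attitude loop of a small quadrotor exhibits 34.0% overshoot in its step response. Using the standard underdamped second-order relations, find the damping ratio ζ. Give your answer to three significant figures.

ζ ≈ 0.325

ζ = −ln(OS)/√(π² + (ln OS)²). With OS = 0.340, ln OS = −1.079 and ζ = 1.079/3.322 = 0.325.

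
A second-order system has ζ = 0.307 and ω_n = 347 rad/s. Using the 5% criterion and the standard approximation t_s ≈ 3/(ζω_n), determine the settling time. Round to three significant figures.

t_s ≈ 0.0282 s

t_s ≈ 3/(ζω_n) = 3/(0.307 × 347) = 0.0282 s.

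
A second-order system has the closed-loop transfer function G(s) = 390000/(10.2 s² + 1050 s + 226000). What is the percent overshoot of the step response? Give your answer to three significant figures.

%OS ≈ 31.4%

Dividing through by 10.2: denominator becomes s² + 102.9 s + 22160.
So ω_n = √22160 = 149 rad/s and ζ = 102.9/(2·149) = 0.346.
%OS = 100·exp(−πζ/√(1−ζ²)) = 31.4%.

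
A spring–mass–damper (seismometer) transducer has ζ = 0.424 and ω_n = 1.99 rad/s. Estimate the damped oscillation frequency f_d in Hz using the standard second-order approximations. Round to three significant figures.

f_d ≈ 0.287 Hz

ω_d = ω_n√(1−ζ²) = 1.99·√0.820 = 1.80 rad/s.
f_d = ω_d/(2π) = 0.287 Hz.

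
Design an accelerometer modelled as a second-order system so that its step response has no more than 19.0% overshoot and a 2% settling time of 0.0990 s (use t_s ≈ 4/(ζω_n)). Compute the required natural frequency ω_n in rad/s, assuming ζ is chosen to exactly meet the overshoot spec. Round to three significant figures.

Inverting the overshoot relation: ζ = |ln 0.190|/√(π² + ln²0.190) = 0.467.
Then ω_n = 4/(ζ t_s) = 4/(0.467 × 0.0990) = 86.5 rad/s.

ω_n ≈ 86.5 rad/s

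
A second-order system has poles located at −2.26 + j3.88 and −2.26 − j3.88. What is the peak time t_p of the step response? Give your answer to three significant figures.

t_p = π/ω_d with ω_d = 3.88 (the imaginary part), so t_p = 0.810 s.

t_p ≈ 0.810 s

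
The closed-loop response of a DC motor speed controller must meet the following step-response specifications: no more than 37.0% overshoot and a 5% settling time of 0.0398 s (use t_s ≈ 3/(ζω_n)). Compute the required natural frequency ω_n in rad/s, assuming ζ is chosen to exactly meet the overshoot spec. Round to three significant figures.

From %OS = 100·exp(−πζ/√(1−ζ²)), invert to get ζ = −ln(OS)/√(π² + ln²(OS)) with OS = 0.370.
−ln 0.370 = 0.9943, so ζ = 0.9943/√(π² + 0.9885) = 0.302.
From t_s ≈ 3/(ζω_n): ω_n = 3/(ζ·t_s) = 3/(0.302·0.0398) = 250 rad/s.

ω_n ≈ 250 rad/s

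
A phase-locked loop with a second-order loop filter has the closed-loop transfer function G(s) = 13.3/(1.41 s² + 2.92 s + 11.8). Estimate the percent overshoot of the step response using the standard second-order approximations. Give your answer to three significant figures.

%OS ≈ 30.0%

Dividing through by 1.41: denominator becomes s² + 2.071 s + 8.369.
So ω_n = √8.369 = 2.89 rad/s and ζ = 2.071/(2·2.89) = 0.358.
%OS = 100·exp(−πζ/√(1−ζ²)) = 30.0%.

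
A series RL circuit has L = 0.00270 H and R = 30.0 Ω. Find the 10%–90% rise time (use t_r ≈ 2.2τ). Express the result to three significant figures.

τ = L/R = 0.00270/30.0 = 0.0000900 s.
t_r ≈ 2.2τ = 0.000198 s.

t_r ≈ 0.000198 s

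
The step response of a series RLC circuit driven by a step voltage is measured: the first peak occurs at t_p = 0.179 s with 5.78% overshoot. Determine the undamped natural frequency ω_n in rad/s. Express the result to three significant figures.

The overshoot fixes ζ = −ln(OS)/√(π²+ln²(OS)) = 0.672.
From t_p = π/ω_d, ω_d = π/0.179 = 17.6 rad/s, so ω_n = ω_d/√(1−ζ²) = 23.7 rad/s.

ω_n ≈ 23.7 rad/s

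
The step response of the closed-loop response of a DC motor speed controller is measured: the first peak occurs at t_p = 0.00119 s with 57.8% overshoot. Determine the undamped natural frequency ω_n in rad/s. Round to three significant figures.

ω_n ≈ 2680 rad/s

From the overshoot, ζ = −ln(OS)/√(π²+ln²(OS)) = 0.172.
From t_p = π/ω_d, ω_d = π/0.00119 = 2640 rad/s, so ω_n = ω_d/√(1−ζ²) = 2680 rad/s.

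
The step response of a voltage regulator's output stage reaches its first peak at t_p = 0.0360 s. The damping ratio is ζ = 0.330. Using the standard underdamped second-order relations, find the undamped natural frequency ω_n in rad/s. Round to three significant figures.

ω_n ≈ 92.4 rad/s

Peak time t_p = π/ω_d, so ω_d = π/t_p = π/0.0360 = 87.3 rad/s.
ω_n = ω_d/√(1−ζ²) = 87.3/√0.891 = 92.4 rad/s.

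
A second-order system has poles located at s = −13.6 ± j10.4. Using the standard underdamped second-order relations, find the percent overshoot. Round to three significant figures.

%OS ≈ 1.64%

|pole| = ω_n = √(13.6² + 10.4²) = 17.1 rad/s; ζ = cos θ = σ/ω_n = 0.794.
Overshoot: exp(−π·0.794/√(1−0.794²)) = 0.0164, i.e. 1.64%.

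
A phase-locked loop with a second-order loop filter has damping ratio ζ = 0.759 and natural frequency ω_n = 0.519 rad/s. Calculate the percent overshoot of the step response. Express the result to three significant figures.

For an underdamped second-order system, %OS = 100·exp(−πζ/√(1−ζ²)).
πζ/√(1−ζ²) = π·0.759/√(1−0.576) = 3.662, so %OS = 100·e^(−3.662) = 2.57%.

%OS ≈ 2.57%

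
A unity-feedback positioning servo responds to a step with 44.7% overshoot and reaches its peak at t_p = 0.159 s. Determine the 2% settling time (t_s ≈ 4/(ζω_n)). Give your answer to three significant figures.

t_s ≈ 0.790 s

ζ from %OS: ζ = |ln 0.447|/√(π²+ln²0.447) = 0.248.
t_p = π/ω_d ⇒ ω_d = 19.8 rad/s; then ω_n = ω_d/√(1−ζ²) = 20.4 rad/s.
t_s ≈ 4/(ζω_n) = 4/(0.248·20.4) = 0.790 s.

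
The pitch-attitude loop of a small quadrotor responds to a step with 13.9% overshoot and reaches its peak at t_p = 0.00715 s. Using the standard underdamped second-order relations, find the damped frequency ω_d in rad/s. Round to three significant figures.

ω_d ≈ 439 rad/s

t_p = π/ω_d, so ω_d = π/0.00715 = 439 rad/s.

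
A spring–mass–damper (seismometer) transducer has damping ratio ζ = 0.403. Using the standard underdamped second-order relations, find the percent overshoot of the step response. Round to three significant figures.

For an underdamped second-order system, %OS = 100·exp(−πζ/√(1−ζ²)).
πζ/√(1−ζ²) = π·0.403/√(1−0.162) = 1.383, so %OS = 100·e^(−1.383) = 25.1%.

%OS ≈ 25.1%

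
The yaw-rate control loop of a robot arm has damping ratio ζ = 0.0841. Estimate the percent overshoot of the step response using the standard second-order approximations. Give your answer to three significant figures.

For an underdamped second-order system, %OS = 100·exp(−πζ/√(1−ζ²)).
πζ/√(1−ζ²) = π·0.0841/√(1−0.00707) = 0.2651, so %OS = 100·e^(−0.2651) = 76.7%.

%OS ≈ 76.7%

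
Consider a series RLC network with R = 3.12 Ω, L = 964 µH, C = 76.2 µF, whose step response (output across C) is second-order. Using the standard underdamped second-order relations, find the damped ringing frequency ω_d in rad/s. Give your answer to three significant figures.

For a series RLC circuit (capacitor voltage as output), ω_n = 1/√(LC) = 1/√(964 µH · 76.2 µF) = 3690 rad/s.
ζ = (R/2)·√(C/L) = (3.12/2)·√(76.2 µF/964 µH) = 0.439.
The damped frequency ω_d = ω_n√(1−ζ²) = 3320 rad/s.

ω_d ≈ 3320 rad/s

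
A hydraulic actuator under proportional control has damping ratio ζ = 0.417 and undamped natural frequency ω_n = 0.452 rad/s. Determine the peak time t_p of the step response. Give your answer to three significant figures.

t_p ≈ 7.65 s

The damped frequency is ω_d = ω_n√(1−ζ²) = 0.452·√(1−0.174) = 0.411 rad/s.
Peak time t_p = π/ω_d = π/0.411 = 7.65 s.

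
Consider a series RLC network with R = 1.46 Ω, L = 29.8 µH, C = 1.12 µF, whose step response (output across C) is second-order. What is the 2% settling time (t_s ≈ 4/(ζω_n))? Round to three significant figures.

t_s ≈ 0.000163 s

For a series RLC circuit (capacitor voltage as output), ω_n = 1/√(LC) = 1/√(29.8 µH · 1.12 µF) = 173000 rad/s.
ζ = (R/2)·√(C/L) = (1.46/2)·√(1.12 µF/29.8 µH) = 0.142.
t_s ≈ 4/(ζω_n) = 0.000163 s.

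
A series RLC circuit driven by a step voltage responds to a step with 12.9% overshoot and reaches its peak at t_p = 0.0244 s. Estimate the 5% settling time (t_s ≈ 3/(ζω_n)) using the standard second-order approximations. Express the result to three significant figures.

t_s ≈ 0.0357 s

From the overshoot, ζ = −ln(OS)/√(π²+ln²(OS)) = 0.546.
t_p = π/ω_d ⇒ ω_d = 129 rad/s; then ω_n = ω_d/√(1−ζ²) = 154 rad/s.
t_s ≈ 3/(ζω_n) = 3/(0.546·154) = 0.0357 s.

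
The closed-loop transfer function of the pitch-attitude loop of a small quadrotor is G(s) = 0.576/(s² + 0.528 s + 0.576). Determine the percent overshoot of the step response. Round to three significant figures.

%OS ≈ 31.2%

Comparing the denominator to s² + 2ζω_n s + ω_n²: ω_n = √0.576 = 0.759 rad/s, and 2ζω_n = 0.528 so ζ = 0.528/(2·0.759) = 0.348.
%OS = 100·exp(−πζ/√(1−ζ²)) = 31.2%.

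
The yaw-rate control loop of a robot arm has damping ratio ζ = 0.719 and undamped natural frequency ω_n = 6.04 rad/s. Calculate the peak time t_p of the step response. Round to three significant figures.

The damped frequency is ω_d = ω_n√(1−ζ²) = 6.04·√(1−0.517) = 4.20 rad/s.
Peak time t_p = π/ω_d = π/4.20 = 0.748 s.

t_p ≈ 0.748 s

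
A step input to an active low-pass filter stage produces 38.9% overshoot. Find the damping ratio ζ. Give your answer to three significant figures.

ζ ≈ 0.288

Inverting the overshoot relation: ζ = |ln 0.389|/√(π² + ln²0.389) = 0.288.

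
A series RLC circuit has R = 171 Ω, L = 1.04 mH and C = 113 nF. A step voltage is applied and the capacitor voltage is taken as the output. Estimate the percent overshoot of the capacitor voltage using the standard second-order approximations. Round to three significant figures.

For a series RLC circuit (capacitor voltage as output), ω_n = 1/√(LC) = 1/√(1.04 mH · 113 nF) = 92200 rad/s.
ζ = (R/2)·√(C/L) = (171/2)·√(113 nF/1.04 mH) = 0.891.
Overshoot: exp(−π·0.891/√(1−0.891²)) = 0.00208, i.e. 0.208%.

%OS ≈ 0.208%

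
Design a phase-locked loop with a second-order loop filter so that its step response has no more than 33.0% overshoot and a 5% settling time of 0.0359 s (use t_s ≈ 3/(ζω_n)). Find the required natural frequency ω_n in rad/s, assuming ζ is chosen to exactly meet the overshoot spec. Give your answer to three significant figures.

From %OS = 100·exp(−πζ/√(1−ζ²)), invert to get ζ = −ln(OS)/√(π² + ln²(OS)) with OS = 0.330.
−ln 0.330 = 1.109, so ζ = 1.109/√(π² + 1.229) = 0.333.
Then ω_n = 3/(ζ t_s) = 3/(0.333 × 0.0359) = 251 rad/s.

ω_n ≈ 251 rad/s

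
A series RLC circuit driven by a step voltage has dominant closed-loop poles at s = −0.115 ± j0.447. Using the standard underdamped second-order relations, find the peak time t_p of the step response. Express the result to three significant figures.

t_p ≈ 7.03 s

t_p = π/ω_d with ω_d = 0.447 (the imaginary part), so t_p = 7.03 s.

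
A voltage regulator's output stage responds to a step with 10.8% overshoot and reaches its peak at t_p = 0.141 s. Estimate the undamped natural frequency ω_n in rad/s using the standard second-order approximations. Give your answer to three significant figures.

The overshoot fixes ζ = −ln(OS)/√(π²+ln²(OS)) = 0.578.
t_p = π/ω_d ⇒ ω_d = 22.3 rad/s; then ω_n = ω_d/√(1−ζ²) = 27.3 rad/s.

ω_n ≈ 27.3 rad/s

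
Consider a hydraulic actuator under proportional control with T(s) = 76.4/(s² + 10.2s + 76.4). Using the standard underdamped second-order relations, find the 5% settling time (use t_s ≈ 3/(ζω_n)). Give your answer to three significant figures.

Comparing the denominator to s² + 2ζω_n s + ω_n²: ω_n = √76.4 = 8.74 rad/s, and 2ζω_n = 10.2 so ζ = 10.2/(2·8.74) = 0.583.
t_s ≈ 3/(ζω_n) = 3/(0.583·8.74) = 0.588 s.

t_s ≈ 0.588 s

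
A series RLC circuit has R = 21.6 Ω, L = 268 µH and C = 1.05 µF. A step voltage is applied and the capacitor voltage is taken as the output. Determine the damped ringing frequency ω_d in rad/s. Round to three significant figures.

ω_d ≈ 43900 rad/s

For a series RLC circuit (capacitor voltage as output), ω_n = 1/√(LC) = 1/√(268 µH · 1.05 µF) = 59600 rad/s.
ζ = (R/2)·√(C/L) = (21.6/2)·√(1.05 µF/268 µH) = 0.676.
The damped frequency ω_d = ω_n√(1−ζ²) = 43900 rad/s.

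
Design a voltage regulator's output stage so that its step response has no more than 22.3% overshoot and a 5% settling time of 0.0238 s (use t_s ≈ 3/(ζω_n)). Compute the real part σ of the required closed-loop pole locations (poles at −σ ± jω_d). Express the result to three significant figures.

The settling-time spec alone fixes σ = ζω_n = 3/t_s = 3/0.0238 = 126.
(Overshoot then fixes ζ = 0.431 and hence ω_d = σ·√(1−ζ²)/ζ = 264 rad/s.)

σ ≈ 126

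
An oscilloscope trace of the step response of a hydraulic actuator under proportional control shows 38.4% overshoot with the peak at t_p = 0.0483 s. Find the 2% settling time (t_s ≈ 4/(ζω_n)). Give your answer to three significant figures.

t_s ≈ 0.202 s

From the overshoot, ζ = −ln(OS)/√(π²+ln²(OS)) = 0.291.
From t_p = π/ω_d, ω_d = π/0.0483 = 65.0 rad/s, so ω_n = ω_d/√(1−ζ²) = 68.0 rad/s.
t_s ≈ 4/(ζω_n) = 4/(0.291·68.0) = 0.202 s.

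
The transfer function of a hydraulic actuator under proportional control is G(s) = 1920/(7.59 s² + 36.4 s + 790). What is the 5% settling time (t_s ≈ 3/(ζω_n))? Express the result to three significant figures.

t_s ≈ 1.25 s

Dividing through by 7.59: denominator becomes s² + 4.796 s + 104.1.
So ω_n = √104.1 = 10.2 rad/s and ζ = 4.796/(2·10.2) = 0.235.
t_s ≈ 3/(ζω_n) = 1.25 s.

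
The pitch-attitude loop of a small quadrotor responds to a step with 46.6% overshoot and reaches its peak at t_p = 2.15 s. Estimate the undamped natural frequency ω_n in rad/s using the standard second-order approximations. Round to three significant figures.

The overshoot fixes ζ = −ln(OS)/√(π²+ln²(OS)) = 0.236.
From t_p = π/ω_d, ω_d = π/2.15 = 1.46 rad/s, so ω_n = ω_d/√(1−ζ²) = 1.50 rad/s.

ω_n ≈ 1.50 rad/s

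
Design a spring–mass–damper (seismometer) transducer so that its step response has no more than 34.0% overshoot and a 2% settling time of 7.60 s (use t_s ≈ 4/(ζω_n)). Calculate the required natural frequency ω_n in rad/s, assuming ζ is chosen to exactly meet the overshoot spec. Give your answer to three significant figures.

ζ = −ln(OS)/√(π² + (ln OS)²). With OS = 0.340, ln OS = −1.079 and ζ = 1.079/3.322 = 0.325.
From t_s ≈ 4/(ζω_n): ω_n = 4/(ζ·t_s) = 4/(0.325·7.60) = 1.62 rad/s.

ω_n ≈ 1.62 rad/s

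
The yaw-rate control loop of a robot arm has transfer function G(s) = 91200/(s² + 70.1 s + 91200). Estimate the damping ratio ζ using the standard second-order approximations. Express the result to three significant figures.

ζ ≈ 0.116

Matching coefficients with s² + 2ζω_n s + ω_n² gives ω_n² = 91200 ⇒ ω_n = 302 rad/s, and ζ = 70.1/(2ω_n) = 0.116.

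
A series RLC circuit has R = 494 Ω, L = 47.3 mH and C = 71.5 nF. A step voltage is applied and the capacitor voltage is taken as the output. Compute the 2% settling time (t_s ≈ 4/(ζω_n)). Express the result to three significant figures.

For a series RLC circuit (capacitor voltage as output), ω_n = 1/√(LC) = 1/√(47.3 mH · 71.5 nF) = 17200 rad/s.
ζ = (R/2)·√(C/L) = (494/2)·√(71.5 nF/47.3 mH) = 0.304.
t_s ≈ 4/(ζω_n) = 0.000766 s.

t_s ≈ 0.000766 s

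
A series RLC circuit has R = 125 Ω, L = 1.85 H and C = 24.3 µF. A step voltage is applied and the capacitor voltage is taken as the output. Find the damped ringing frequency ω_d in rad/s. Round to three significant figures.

For a series RLC circuit (capacitor voltage as output), ω_n = 1/√(LC) = 1/√(1.85 H · 24.3 µF) = 149 rad/s.
ζ = (R/2)·√(C/L) = (125/2)·√(24.3 µF/1.85 H) = 0.227.
The damped frequency ω_d = ω_n√(1−ζ²) = 145 rad/s.

ω_d ≈ 145 rad/s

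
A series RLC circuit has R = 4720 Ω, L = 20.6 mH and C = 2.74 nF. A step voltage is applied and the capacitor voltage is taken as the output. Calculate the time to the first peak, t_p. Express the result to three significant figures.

t_p ≈ 0.0000464 s

For a series RLC circuit (capacitor voltage as output), ω_n = 1/√(LC) = 1/√(20.6 mH · 2.74 nF) = 133000 rad/s.
ζ = (R/2)·√(C/L) = (4720/2)·√(2.74 nF/20.6 mH) = 0.861.
The damped frequency ω_d = ω_n√(1−ζ²) = 67800 rad/s. t_p = π/ω_d = 0.0000464 s.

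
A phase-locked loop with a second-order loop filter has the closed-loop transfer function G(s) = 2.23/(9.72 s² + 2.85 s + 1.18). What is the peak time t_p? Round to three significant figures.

t_p ≈ 9.94 s

Dividing through by 9.72: denominator becomes s² + 0.2932 s + 0.1214.
So ω_n = √0.1214 = 0.348 rad/s and ζ = 0.2932/(2·0.348) = 0.421.
ω_d = ω_n√(1−ζ²) = 0.316 rad/s. t_p = π/ω_d = 9.94 s.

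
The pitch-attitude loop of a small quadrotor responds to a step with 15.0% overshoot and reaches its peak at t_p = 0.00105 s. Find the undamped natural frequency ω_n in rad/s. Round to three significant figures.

ζ from %OS: ζ = |ln 0.150|/√(π²+ln²0.150) = 0.517.
From t_p = π/ω_d, ω_d = π/0.00105 = 2990 rad/s, so ω_n = ω_d/√(1−ζ²) = 3500 rad/s.

ω_n ≈ 3500 rad/s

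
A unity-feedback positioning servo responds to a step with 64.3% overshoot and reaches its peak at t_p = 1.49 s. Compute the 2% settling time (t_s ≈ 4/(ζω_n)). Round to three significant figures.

ζ from %OS: ζ = |ln 0.643|/√(π²+ln²0.643) = 0.139.
t_p = π/ω_d ⇒ ω_d = 2.11 rad/s; then ω_n = ω_d/√(1−ζ²) = 2.13 rad/s.
t_s ≈ 4/(ζω_n) = 4/(0.139·2.13) = 13.5 s.

t_s ≈ 13.5 s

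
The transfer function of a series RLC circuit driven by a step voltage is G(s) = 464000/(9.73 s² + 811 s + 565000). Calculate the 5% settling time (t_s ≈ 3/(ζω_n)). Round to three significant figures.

t_s ≈ 0.0720 s

Dividing through by 9.73: denominator becomes s² + 83.35 s + 58070.
So ω_n = √58070 = 241 rad/s and ζ = 83.35/(2·241) = 0.173.
t_s ≈ 3/(ζω_n) = 0.0720 s.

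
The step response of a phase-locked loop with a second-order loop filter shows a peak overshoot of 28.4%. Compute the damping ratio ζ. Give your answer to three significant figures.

From %OS = 100·exp(−πζ/√(1−ζ²)), invert to get ζ = −ln(OS)/√(π² + ln²(OS)) with OS = 0.284.
−ln 0.284 = 1.259, so ζ = 1.259/√(π² + 1.585) = 0.372.

ζ ≈ 0.372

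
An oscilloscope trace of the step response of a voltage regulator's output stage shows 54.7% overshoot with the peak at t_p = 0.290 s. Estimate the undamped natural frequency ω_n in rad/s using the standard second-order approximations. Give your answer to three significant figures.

From the overshoot, ζ = −ln(OS)/√(π²+ln²(OS)) = 0.189.
t_p = π/ω_d ⇒ ω_d = 10.8 rad/s; then ω_n = ω_d/√(1−ζ²) = 11.0 rad/s.

ω_n ≈ 11.0 rad/s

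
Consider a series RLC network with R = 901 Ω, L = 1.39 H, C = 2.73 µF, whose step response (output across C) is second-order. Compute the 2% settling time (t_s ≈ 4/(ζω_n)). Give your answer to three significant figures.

For a series RLC circuit (capacitor voltage as output), ω_n = 1/√(LC) = 1/√(1.39 H · 2.73 µF) = 513 rad/s.
ζ = (R/2)·√(C/L) = (901/2)·√(2.73 µF/1.39 H) = 0.631.
t_s ≈ 4/(ζω_n) = 0.0123 s.

t_s ≈ 0.0123 s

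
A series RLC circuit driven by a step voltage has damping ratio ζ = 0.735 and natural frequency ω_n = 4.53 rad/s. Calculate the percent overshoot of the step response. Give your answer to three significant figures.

%OS ≈ 3.32%

For an underdamped second-order system, %OS = 100·exp(−πζ/√(1−ζ²)).
πζ/√(1−ζ²) = π·0.735/√(1−0.540) = 3.405, so %OS = 100·e^(−3.405) = 3.32%.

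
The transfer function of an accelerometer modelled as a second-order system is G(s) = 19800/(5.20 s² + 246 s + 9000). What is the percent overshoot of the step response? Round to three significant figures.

%OS ≈ 11.4%

Dividing through by 5.20: denominator becomes s² + 47.31 s + 1731.
So ω_n = √1731 = 41.6 rad/s and ζ = 47.31/(2·41.6) = 0.569.
%OS = 100 e^{−πζ/√(1−ζ²)} with ζ = 0.569 gives 11.4%.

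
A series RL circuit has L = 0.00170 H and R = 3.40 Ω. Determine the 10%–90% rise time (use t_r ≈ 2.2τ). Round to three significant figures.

t_r ≈ 0.00110 s

τ = L/R = 0.00170/3.40 = 0.000500 s.
t_r ≈ 2.2τ = 0.00110 s.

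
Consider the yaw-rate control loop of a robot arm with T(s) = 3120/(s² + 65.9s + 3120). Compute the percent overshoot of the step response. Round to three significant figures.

%OS ≈ 10.1%

ω_n = √3120 = 55.9 rad/s; ζ = 65.9/(2·55.9) = 0.590.
%OS = 100 e^{−πζ/√(1−ζ²)} with ζ = 0.590 gives 10.1%.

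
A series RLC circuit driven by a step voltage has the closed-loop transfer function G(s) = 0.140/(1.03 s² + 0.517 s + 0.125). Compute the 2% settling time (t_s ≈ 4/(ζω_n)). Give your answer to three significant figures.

t_s ≈ 15.9 s

Dividing through by 1.03: denominator becomes s² + 0.5019 s + 0.1214.
So ω_n = √0.1214 = 0.348 rad/s and ζ = 0.5019/(2·0.348) = 0.720.
t_s ≈ 4/(ζω_n) = 15.9 s.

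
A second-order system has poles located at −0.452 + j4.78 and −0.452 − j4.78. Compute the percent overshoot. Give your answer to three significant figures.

|pole| = ω_n = √(0.452² + 4.78²) = 4.80 rad/s; ζ = cos θ = σ/ω_n = 0.0941.
Overshoot: exp(−π·0.0941/√(1−0.0941²)) = 0.743, i.e. 74.3%.

%OS ≈ 74.3%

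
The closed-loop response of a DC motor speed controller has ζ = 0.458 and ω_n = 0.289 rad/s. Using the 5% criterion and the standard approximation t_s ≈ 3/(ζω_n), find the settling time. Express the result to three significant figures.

t_s ≈ 3/(ζω_n) = 3/(0.458 × 0.289) = 22.7 s.

t_s ≈ 22.7 s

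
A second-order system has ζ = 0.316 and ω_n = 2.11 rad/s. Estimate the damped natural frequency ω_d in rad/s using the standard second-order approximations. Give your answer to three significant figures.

ω_d = ω_n√(1−ζ²) = 2.11·√0.900 = 2.00 rad/s.

ω_d ≈ 2.00 rad/s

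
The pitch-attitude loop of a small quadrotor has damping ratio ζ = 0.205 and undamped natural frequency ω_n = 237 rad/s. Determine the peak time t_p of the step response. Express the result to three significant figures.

The damped frequency is ω_d = ω_n√(1−ζ²) = 237·√(1−0.0420) = 232 rad/s.
Peak time t_p = π/ω_d = π/232 = 0.0135 s.

t_p ≈ 0.0135 s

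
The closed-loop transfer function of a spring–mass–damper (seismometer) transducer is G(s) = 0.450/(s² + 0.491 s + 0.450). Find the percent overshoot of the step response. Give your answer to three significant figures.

%OS ≈ 29.1%

Comparing the denominator to s² + 2ζω_n s + ω_n²: ω_n = √0.450 = 0.671 rad/s, and 2ζω_n = 0.491 so ζ = 0.491/(2·0.671) = 0.366.
%OS = 100 e^{−πζ/√(1−ζ²)} with ζ = 0.366 gives 29.1%.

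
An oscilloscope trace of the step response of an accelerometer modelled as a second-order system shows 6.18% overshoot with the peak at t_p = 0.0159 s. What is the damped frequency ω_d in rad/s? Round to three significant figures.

t_p = π/ω_d, so ω_d = π/0.0159 = 198 rad/s.

ω_d ≈ 198 rad/s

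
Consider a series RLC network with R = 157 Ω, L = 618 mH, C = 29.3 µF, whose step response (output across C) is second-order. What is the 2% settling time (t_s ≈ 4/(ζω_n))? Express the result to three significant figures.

For a series RLC circuit (capacitor voltage as output), ω_n = 1/√(LC) = 1/√(618 mH · 29.3 µF) = 235 rad/s.
ζ = (R/2)·√(C/L) = (157/2)·√(29.3 µF/618 mH) = 0.541.
t_s ≈ 4/(ζω_n) = 0.0315 s.

t_s ≈ 0.0315 s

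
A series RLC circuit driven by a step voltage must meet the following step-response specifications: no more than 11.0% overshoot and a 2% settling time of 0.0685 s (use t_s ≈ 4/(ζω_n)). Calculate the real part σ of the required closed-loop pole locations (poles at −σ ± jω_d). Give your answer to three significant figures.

σ ≈ 58.4

The settling-time spec alone fixes σ = ζω_n = 4/t_s = 4/0.0685 = 58.4.
(Overshoot then fixes ζ = 0.575 and hence ω_d = σ·√(1−ζ²)/ζ = 83.1 rad/s.)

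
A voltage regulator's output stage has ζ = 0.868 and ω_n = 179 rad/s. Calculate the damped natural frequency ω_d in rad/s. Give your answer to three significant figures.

ω_d ≈ 88.9 rad/s

ω_d = ω_n√(1−ζ²) = 179·√0.247 = 88.9 rad/s.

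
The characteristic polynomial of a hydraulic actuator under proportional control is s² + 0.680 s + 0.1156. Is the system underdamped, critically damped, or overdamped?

critically damped

a² − 4b = 0.680² − 4·0.1156 = 0 (repeated real root); the system is critically damped.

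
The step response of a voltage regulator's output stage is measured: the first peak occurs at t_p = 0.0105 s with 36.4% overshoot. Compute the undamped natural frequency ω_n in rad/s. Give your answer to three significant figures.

ω_n ≈ 314 rad/s

The overshoot fixes ζ = −ln(OS)/√(π²+ln²(OS)) = 0.306.
From t_p = π/ω_d, ω_d = π/0.0105 = 299 rad/s, so ω_n = ω_d/√(1−ζ²) = 314 rad/s.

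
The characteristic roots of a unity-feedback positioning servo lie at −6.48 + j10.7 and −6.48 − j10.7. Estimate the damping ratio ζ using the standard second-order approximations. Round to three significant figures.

The poles are at −σ ± jω_d with σ = 6.48 and ω_d = 10.7, so ω_n = √(σ²+ω_d²) = 12.5 rad/s and ζ = σ/ω_n = 0.518.

ζ ≈ 0.518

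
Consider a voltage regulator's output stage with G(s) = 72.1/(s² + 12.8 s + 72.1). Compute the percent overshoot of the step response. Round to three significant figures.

%OS ≈ 2.72%

ω_n = √72.1 = 8.49 rad/s; ζ = 12.8/(2·8.49) = 0.754.
%OS = 100 e^{−πζ/√(1−ζ²)} with ζ = 0.754 gives 2.72%.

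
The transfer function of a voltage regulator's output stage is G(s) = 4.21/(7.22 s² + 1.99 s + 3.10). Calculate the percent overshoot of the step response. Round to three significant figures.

Dividing through by 7.22: denominator becomes s² + 0.2756 s + 0.4294.
So ω_n = √0.4294 = 0.655 rad/s and ζ = 0.2756/(2·0.655) = 0.210.
%OS = 100 e^{−πζ/√(1−ζ²)} with ζ = 0.210 gives 50.9%.

%OS ≈ 50.9%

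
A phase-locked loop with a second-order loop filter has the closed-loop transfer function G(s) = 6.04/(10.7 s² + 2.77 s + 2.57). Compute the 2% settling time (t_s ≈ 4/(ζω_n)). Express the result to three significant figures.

Dividing through by 10.7: denominator becomes s² + 0.2589 s + 0.2402.
So ω_n = √0.2402 = 0.490 rad/s and ζ = 0.2589/(2·0.490) = 0.264.
t_s ≈ 4/(ζω_n) = 30.9 s.

t_s ≈ 30.9 s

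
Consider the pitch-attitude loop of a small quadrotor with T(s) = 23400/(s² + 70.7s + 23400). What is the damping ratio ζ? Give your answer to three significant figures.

ζ ≈ 0.231

ω_n = √23400 = 153 rad/s; ζ = 70.7/(2·153) = 0.231.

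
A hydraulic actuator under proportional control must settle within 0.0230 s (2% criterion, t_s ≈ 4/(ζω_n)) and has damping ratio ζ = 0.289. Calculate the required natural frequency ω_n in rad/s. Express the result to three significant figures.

Rearranging t_s ≈ 4/(ζω_n) gives ω_n = 4/(ζ·t_s) = 4/(0.289 × 0.0230) = 602 rad/s.

ω_n ≈ 602 rad/s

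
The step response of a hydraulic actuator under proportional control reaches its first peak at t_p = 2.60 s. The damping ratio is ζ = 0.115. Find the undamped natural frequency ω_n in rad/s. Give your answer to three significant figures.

Peak time t_p = π/ω_d, so ω_d = π/t_p = π/2.60 = 1.21 rad/s.
ω_n = ω_d/√(1−ζ²) = 1.21/√0.987 = 1.22 rad/s.

ω_n ≈ 1.22 rad/s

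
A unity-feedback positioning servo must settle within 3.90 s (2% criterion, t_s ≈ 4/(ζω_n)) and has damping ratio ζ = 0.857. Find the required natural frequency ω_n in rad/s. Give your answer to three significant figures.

ω_n ≈ 1.20 rad/s

Rearranging t_s ≈ 4/(ζω_n) gives ω_n = 4/(ζ·t_s) = 4/(0.857 × 3.90) = 1.20 rad/s.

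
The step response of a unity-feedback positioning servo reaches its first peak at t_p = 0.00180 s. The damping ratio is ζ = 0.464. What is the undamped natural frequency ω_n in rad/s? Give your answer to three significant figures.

ω_n ≈ 1970 rad/s

Peak time t_p = π/ω_d, so ω_d = π/t_p = π/0.00180 = 1750 rad/s.
ω_n = ω_d/√(1−ζ²) = 1750/√0.785 = 1970 rad/s.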